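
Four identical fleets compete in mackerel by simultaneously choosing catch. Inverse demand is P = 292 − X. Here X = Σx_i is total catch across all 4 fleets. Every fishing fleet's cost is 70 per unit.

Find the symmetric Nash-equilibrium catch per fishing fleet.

44.4

A representative fishing fleet's profit is π_i = x_i(292 − X) − 70x_i, with X = x_i + Σ_{j≠i} x_j.
First-order condition: 222 − 2x_i − Σ_{j≠i} x_j = 0.
In a symmetric equilibrium every fishing fleet chooses the same x, so Σ_{j≠i} x_j = 3x. The condition becomes 222 − 5x = 0, giving x = 222/5 = 44.4.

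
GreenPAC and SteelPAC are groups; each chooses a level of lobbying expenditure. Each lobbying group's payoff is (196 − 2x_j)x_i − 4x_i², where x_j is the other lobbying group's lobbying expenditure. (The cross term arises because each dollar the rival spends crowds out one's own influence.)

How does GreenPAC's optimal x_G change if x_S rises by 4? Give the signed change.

GreenPAC's payoff is (196 − 2x_S)x_G − 4x_G².
∂π/∂x_G = 196 − 2x_S − 8x_G = 0, so x_G = 24.5 − 0.25x_S.
The reaction-function slope is −0.25, so a 4-unit rise in x_S moves x_G by −0.25 × 4 = −1. GreenPAC's best response falls — the actions are strategic substitutes.

-1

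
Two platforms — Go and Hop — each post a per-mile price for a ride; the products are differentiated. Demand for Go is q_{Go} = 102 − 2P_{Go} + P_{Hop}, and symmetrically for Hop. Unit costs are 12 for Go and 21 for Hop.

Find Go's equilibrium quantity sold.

62.4

Go's profit: π = (P_{Go} − 12)(102 − 2P_{Go} + P_{Hop}).
∂π/∂P_{Go} = 126 − 4P_{Go} + P_{Hop} = 0 ⇒ P_{Go} = 31.5 + 0.25P_{Hop}.
Similarly P_{Hop} = 36 + 0.25P_{Go}.
Solving the two reaction functions simultaneously: (1 − (0.25)(0.25))P_{Go} = 31.5 + 0.25·36, so 0.9375P_{Go} = 40.5 and P_{Go} = 43.2.
Then P_{Hop} = 36 + 0.25·43.2 = 46.8.
q_{Go} = 102 − 2·43.2 + 46.8 = 62.4.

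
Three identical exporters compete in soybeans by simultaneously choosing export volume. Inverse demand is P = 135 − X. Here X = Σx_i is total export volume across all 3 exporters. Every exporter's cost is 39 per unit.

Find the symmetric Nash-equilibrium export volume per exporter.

A representative exporter's profit is π_i = x_i(135 − X) − 39x_i, with X = x_i + Σ_{j≠i} x_j.
First-order condition: 96 − 2x_i − Σ_{j≠i} x_j = 0.
Imposing symmetry (x_j = x for all j) turns Σ_{j≠i} x_j into 2x, so 96 = 4x and x = 24.

24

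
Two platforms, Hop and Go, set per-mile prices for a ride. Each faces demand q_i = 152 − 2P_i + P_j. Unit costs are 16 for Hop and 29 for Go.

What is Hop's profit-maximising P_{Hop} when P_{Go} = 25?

52.25

Hop's profit: π = (P_{Hop} − 16)(152 − 2P_{Hop} + P_{Go}).
∂π/∂P_{Hop} = 184 − 4P_{Hop} + P_{Go} = 0 ⇒ P_{Hop} = 46 + 0.25P_{Go}.
At P_{Go} = 25: P_{Hop} = 46 + 0.25·25 = 52.25.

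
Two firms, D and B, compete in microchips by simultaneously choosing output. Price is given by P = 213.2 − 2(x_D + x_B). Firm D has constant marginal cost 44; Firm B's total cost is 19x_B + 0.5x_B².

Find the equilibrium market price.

Firm D's profit: π = x_D(213.2 − 2(x_D + x_B)) − 44x_D.
∂π/∂x_D = 169.2 − 4x_D − 2x_B = 0, so x_D = 42.3 − 0.5x_B.
For B: ∂π/∂x_B = 194.2 − 5x_B − 2x_D = 0 ⇒ x_B = 38.84 − 0.4x_D.
Substituting the second reaction function into the first: x_D = 42.3 − 0.5(38.84 − 0.4x_D), which gives 0.8x_D = 22.88 ⇒ x_D = 28.6.
Then x_B = 38.84 − 0.4·28.6 = 27.4.
Equilibrium price: P = 213.2 − 2·56 = 101.2.

101.2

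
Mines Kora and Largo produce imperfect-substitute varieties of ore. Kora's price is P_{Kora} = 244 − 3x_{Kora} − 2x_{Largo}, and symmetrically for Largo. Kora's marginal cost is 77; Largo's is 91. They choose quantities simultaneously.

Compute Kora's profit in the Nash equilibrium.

1419.1875

Mine Kora's profit: π = x_{Kora}(244 − 3x_{Kora} − 2x_{Largo}) − 77x_{Kora}.
∂π/∂x_{Kora} = 167 − 6x_{Kora} − 2x_{Largo} = 0 ⇒ x_{Kora} = 167/6 − (1/3)x_{Largo}.
Similarly x_{Largo} = 25.5 − (1/3)x_{Kora}.
Plugging x_{Largo} into Kora's best response: x_{Kora} = 167/6 − (1/3)(25.5 − (1/3)x_{Kora}) ⇒ (8/9)x_{Kora} = 58/3, so x_{Kora} = 21.75.
Then x_{Largo} = 25.5 − (1/3)·21.75 = 18.25.
P_{Kora} = 244 − 3·21.75 − 2·18.25 = 142.25.
Profit = (142.25 − 77)·21.75 = 1419.1875.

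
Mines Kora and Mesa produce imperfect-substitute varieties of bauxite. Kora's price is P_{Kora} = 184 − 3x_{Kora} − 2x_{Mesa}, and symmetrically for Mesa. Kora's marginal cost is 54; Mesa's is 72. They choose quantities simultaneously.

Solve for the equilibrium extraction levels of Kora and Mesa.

Mine Kora's profit: π = x_{Kora}(184 − 3x_{Kora} − 2x_{Mesa}) − 54x_{Kora}.
∂π/∂x_{Kora} = 130 − 6x_{Kora} − 2x_{Mesa} = 0 ⇒ x_{Kora} = 65/3 − (1/3)x_{Mesa}.
Similarly x_{Mesa} = 56/3 − (1/3)x_{Kora}.
Solving the two reaction functions simultaneously: (1 − (−1/3)(−1/3))x_{Kora} = 65/3 − (1/3)·(56/3), so (8/9)x_{Kora} = 139/9 and x_{Kora} = 17.375.
Then x_{Mesa} = 56/3 − (1/3)·17.375 = 12.875.

17.375, 12.875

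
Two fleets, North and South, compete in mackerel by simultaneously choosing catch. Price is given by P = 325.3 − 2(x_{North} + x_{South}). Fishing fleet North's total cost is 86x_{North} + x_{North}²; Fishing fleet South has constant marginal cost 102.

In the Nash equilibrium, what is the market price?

Fishing fleet North's profit: π = x_{North}(325.3 − 2(x_{North} + x_{South})) − 86x_{North} − x_{North}².
∂π/∂x_{North} = 239.3 − 6x_{North} − 2x_{South} = 0, so x_{North} = 2393/60 − (1/3)x_{South}.
For South: ∂π/∂x_{South} = 223.3 − 4x_{South} − 2x_{North} = 0 ⇒ x_{South} = 55.825 − 0.5x_{North}.
Substituting the second reaction function into the first: x_{North} = 2393/60 − (1/3)(55.825 − 0.5x_{North}), which gives (5/6)x_{North} = 21.275 ⇒ x_{North} = 25.53.
Then x_{South} = 55.825 − 0.5·25.53 = 43.06.
Equilibrium price: P = 325.3 − 2·68.59 = 188.12.

188.12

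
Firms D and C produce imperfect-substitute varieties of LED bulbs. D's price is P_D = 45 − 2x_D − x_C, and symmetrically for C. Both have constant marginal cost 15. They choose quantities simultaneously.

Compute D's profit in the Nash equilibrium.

Firm D's profit: π = x_D(45 − 2x_D − x_C) − 15x_D.
∂π/∂x_D = 30 − 4x_D − x_C = 0 ⇒ x_D = 7.5 − 0.25x_C.
The game is symmetric, so in equilibrium x_C = x_D: the reaction function gives 1.25x_D = 7.5, hence x_D = 6.
P_D = 45 − 2·6 − 6 = 27.
Profit = (27 − 15)·6 = 72.

72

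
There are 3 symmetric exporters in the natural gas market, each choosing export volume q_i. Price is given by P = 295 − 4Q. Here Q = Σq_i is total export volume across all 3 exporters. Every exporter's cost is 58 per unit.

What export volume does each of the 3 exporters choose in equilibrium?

A representative exporter's profit is π_i = q_i(295 − 4Q) − 58q_i, with Q = q_i + Σ_{j≠i} q_j.
First-order condition: 237 − 8q_i − 4Σ_{j≠i} q_j = 0.
In a symmetric equilibrium every exporter chooses the same q, so Σ_{j≠i} q_j = 2q. The condition becomes 237 − 16q = 0, giving q = 237/16 = 14.8125.

14.8125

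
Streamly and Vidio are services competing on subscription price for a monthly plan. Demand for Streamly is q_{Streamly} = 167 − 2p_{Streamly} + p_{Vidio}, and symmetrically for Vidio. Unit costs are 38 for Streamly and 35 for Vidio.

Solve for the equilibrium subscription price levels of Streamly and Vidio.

Streamly's profit: π = (p_{Streamly} − 38)(167 − 2p_{Streamly} + p_{Vidio}).
∂π/∂p_{Streamly} = 243 − 4p_{Streamly} + p_{Vidio} = 0 ⇒ p_{Streamly} = 60.75 + 0.25p_{Vidio}.
Similarly p_{Vidio} = 59.25 + 0.25p_{Streamly}.
Plugging p_{Vidio} into Streamly's best response: p_{Streamly} = 60.75 + 0.25(59.25 + 0.25p_{Streamly}) ⇒ 0.9375p_{Streamly} = 75.5625, so p_{Streamly} = 80.6.
Then p_{Vidio} = 59.25 + 0.25·80.6 = 79.4.

80.6, 79.4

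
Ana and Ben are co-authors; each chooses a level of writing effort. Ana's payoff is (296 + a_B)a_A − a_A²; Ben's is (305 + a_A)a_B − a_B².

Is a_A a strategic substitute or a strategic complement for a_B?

strategic complements

Expanding Ana's payoff: 296a_A + a_Ba_A − a_A².
∂π/∂a_A = 296 + a_B − 2a_A = 0, so a_A = 148 + 0.5a_B.
The best-response slope da_A/da_B = 0.5 > 0: the reaction function is upward-sloping, so the choices are strategic complements.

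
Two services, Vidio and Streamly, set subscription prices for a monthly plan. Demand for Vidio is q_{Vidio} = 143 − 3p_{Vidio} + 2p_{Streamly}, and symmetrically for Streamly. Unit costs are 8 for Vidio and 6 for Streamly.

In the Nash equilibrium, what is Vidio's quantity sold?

100.125

Vidio's profit: π = (p_{Vidio} − 8)(143 − 3p_{Vidio} + 2p_{Streamly}).
∂π/∂p_{Vidio} = 167 − 6p_{Vidio} + 2p_{Streamly} = 0 ⇒ p_{Vidio} = 167/6 + (1/3)p_{Streamly}.
Similarly p_{Streamly} = 161/6 + (1/3)p_{Vidio}.
Substituting the second reaction function into the first: p_{Vidio} = 167/6 + (1/3)(161/6 + (1/3)p_{Vidio}), which gives (8/9)p_{Vidio} = 331/9 ⇒ p_{Vidio} = 41.375.
Then p_{Streamly} = 161/6 + (1/3)·41.375 = 40.625.
q_{Vidio} = 143 − 3·41.375 + 2·40.625 = 100.125.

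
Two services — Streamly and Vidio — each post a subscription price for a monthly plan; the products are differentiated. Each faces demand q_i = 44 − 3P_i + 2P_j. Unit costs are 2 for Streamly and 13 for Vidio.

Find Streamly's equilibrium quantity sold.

Streamly's profit: π = (P_{Streamly} − 2)(44 − 3P_{Streamly} + 2P_{Vidio}).
∂π/∂P_{Streamly} = 50 − 6P_{Streamly} + 2P_{Vidio} = 0 ⇒ P_{Streamly} = 25/3 + (1/3)P_{Vidio}.
Similarly P_{Vidio} = 83/6 + (1/3)P_{Streamly}.
Substituting the second reaction function into the first: P_{Streamly} = 25/3 + (1/3)(83/6 + (1/3)P_{Streamly}), which gives (8/9)P_{Streamly} = 233/18 ⇒ P_{Streamly} = 14.5625.
Then P_{Vidio} = 83/6 + (1/3)·14.5625 = 18.6875.
q_{Streamly} = 44 − 3·14.5625 + 2·18.6875 = 37.6875.

37.6875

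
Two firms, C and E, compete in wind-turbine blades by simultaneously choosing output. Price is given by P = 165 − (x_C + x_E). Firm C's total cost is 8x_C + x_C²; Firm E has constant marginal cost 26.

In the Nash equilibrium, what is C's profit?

1250

Firm C's profit: π = x_C(165 − (x_C + x_E)) − 8x_C − x_C².
∂π/∂x_C = 157 − 4x_C − x_E = 0, so x_C = 39.25 − 0.25x_E.
For E: ∂π/∂x_E = 139 − 2x_E − x_C = 0 ⇒ x_E = 69.5 − 0.5x_C.
Substituting the second reaction function into the first: x_C = 39.25 − 0.25(69.5 − 0.5x_C), which gives 0.875x_C = 21.875 ⇒ x_C = 25.
Then x_E = 69.5 − 0.5·25 = 57.
Price P = 165 − 82 = 83.
C's profit: (83 − 8)·25 − (25)² = 1250.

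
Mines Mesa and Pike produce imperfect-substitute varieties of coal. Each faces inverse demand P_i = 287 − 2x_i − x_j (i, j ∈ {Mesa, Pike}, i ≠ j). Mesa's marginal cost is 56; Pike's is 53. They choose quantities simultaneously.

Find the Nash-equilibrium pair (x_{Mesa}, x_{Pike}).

Mine Mesa's profit: π = x_{Mesa}(287 − 2x_{Mesa} − x_{Pike}) − 56x_{Mesa}.
∂π/∂x_{Mesa} = 231 − 4x_{Mesa} − x_{Pike} = 0 ⇒ x_{Mesa} = 57.75 − 0.25x_{Pike}.
Similarly x_{Pike} = 58.5 − 0.25x_{Mesa}.
Solving the two reaction functions simultaneously: (1 − (−0.25)(−0.25))x_{Mesa} = 57.75 − 0.25·58.5, so 0.9375x_{Mesa} = 43.125 and x_{Mesa} = 46.
Then x_{Pike} = 58.5 − 0.25·46 = 47.

46, 47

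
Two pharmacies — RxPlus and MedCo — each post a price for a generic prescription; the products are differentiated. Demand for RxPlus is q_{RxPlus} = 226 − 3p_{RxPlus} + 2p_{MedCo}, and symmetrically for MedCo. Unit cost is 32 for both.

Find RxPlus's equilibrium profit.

7056.75

RxPlus's profit: π = (p_{RxPlus} − 32)(226 − 3p_{RxPlus} + 2p_{MedCo}).
∂π/∂p_{RxPlus} = 322 − 6p_{RxPlus} + 2p_{MedCo} = 0 ⇒ p_{RxPlus} = 161/3 + (1/3)p_{MedCo}.
By symmetry p_{MedCo} = p_{RxPlus}; substituting into the reaction function, (2/3)p_{RxPlus} = 161/3 and p_{RxPlus} = 80.5.
q_{RxPlus} = 226 − 3·80.5 + 2·80.5 = 145.5.
Profit = (80.5 − 32)·145.5 = 7056.75.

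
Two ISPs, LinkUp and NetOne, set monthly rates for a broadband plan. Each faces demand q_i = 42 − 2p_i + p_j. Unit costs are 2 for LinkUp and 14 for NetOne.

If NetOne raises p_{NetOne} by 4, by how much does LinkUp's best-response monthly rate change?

1

LinkUp's profit: π = (p_{LinkUp} − 2)(42 − 2p_{LinkUp} + p_{NetOne}).
∂π/∂p_{LinkUp} = 46 − 4p_{LinkUp} + p_{NetOne} = 0 ⇒ p_{LinkUp} = 11.5 + 0.25p_{NetOne}.
The reaction-function slope is 0.25, so a 4-unit rise in p_{NetOne} moves p_{LinkUp} by 0.25 × 4 = 1. LinkUp's best response rises — the actions are strategic complements.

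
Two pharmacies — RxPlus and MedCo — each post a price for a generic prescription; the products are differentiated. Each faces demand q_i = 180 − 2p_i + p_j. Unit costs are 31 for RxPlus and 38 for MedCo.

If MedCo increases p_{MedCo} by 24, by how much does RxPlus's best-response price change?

RxPlus's profit: π = (p_{RxPlus} − 31)(180 − 2p_{RxPlus} + p_{MedCo}).
∂π/∂p_{RxPlus} = 242 − 4p_{RxPlus} + p_{MedCo} = 0 ⇒ p_{RxPlus} = 60.5 + 0.25p_{MedCo}.
The reaction-function slope is 0.25, so a 24-unit rise in p_{MedCo} moves p_{RxPlus} by 0.25 × 24 = 6. RxPlus's best response rises — the actions are strategic complements.

6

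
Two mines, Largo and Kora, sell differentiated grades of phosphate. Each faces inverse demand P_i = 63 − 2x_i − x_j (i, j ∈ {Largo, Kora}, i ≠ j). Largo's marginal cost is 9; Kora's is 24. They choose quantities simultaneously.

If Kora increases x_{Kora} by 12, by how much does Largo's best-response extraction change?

-3

Mine Largo's profit: π = x_{Largo}(63 − 2x_{Largo} − x_{Kora}) − 9x_{Largo}.
∂π/∂x_{Largo} = 54 − 4x_{Largo} − x_{Kora} = 0 ⇒ x_{Largo} = 13.5 − 0.25x_{Kora}.
The reaction-function slope is −0.25, so a 12-unit rise in x_{Kora} moves x_{Largo} by −0.25 × 12 = −3. Largo's best response falls — the actions are strategic substitutes.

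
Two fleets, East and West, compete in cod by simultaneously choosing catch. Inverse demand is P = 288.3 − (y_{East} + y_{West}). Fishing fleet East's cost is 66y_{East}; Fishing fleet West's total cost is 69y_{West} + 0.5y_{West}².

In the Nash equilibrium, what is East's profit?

Fishing fleet East's profit: π = y_{East}(288.3 − (y_{East} + y_{West})) − 66y_{East}.
∂π/∂y_{East} = 222.3 − 2y_{East} − y_{West} = 0, so y_{East} = 111.15 − 0.5y_{West}.
For West: ∂π/∂y_{West} = 219.3 − 3y_{West} − y_{East} = 0 ⇒ y_{West} = 73.1 − (1/3)y_{East}.
Plugging y_{West} into East's best response: y_{East} = 111.15 − 0.5(73.1 − (1/3)y_{East}) ⇒ (5/6)y_{East} = 74.6, so y_{East} = 89.52.
Then y_{West} = 73.1 − (1/3)·89.52 = 43.26.
Price P = 288.3 − 132.78 = 155.52.
East's profit: (155.52 − 66)·89.52 = 8013.8304.

8013.8304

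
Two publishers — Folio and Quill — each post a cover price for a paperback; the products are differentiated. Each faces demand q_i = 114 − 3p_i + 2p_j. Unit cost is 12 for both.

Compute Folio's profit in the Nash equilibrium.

Folio's profit: π = (p_{Folio} − 12)(114 − 3p_{Folio} + 2p_{Quill}).
∂π/∂p_{Folio} = 150 − 6p_{Folio} + 2p_{Quill} = 0 ⇒ p_{Folio} = 25 + (1/3)p_{Quill}.
The game is symmetric, so in equilibrium p_{Quill} = p_{Folio}: the reaction function gives (2/3)p_{Folio} = 25, hence p_{Folio} = 37.5.
q_{Folio} = 114 − 3·37.5 + 2·37.5 = 76.5.
Profit = (37.5 − 12)·76.5 = 1950.75.

1950.75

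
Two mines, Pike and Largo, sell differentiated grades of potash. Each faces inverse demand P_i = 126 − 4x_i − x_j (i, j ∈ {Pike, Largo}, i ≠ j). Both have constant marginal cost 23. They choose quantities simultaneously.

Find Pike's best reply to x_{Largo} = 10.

Mine Pike's profit: π = x_{Pike}(126 − 4x_{Pike} − x_{Largo}) − 23x_{Pike}.
∂π/∂x_{Pike} = 103 − 8x_{Pike} − x_{Largo} = 0 ⇒ x_{Pike} = 12.875 − 0.125x_{Largo}.
At x_{Largo} = 10: x_{Pike} = 12.875 − 0.125·10 = 11.625.

11.625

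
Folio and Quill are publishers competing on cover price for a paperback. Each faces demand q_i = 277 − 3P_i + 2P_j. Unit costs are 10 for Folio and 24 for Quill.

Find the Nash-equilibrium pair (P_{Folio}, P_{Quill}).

Folio's profit: π = (P_{Folio} − 10)(277 − 3P_{Folio} + 2P_{Quill}).
∂π/∂P_{Folio} = 307 − 6P_{Folio} + 2P_{Quill} = 0 ⇒ P_{Folio} = 307/6 + (1/3)P_{Quill}.
Similarly P_{Quill} = 349/6 + (1/3)P_{Folio}.
Solving the two reaction functions simultaneously: (1 − (1/3)(1/3))P_{Folio} = 307/6 + (1/3)·(349/6), so (8/9)P_{Folio} = 635/9 and P_{Folio} = 79.375.
Then P_{Quill} = 349/6 + (1/3)·79.375 = 84.625.

79.375, 84.625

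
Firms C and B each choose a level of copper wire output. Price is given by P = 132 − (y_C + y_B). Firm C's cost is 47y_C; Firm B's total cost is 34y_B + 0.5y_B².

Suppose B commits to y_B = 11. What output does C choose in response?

Firm C's profit: π = y_C(132 − (y_C + y_B)) − 47y_C.
∂π/∂y_C = 85 − 2y_C − y_B = 0, so y_C = 42.5 − 0.5y_B.
At y_B = 11: y_C = 42.5 − 0.5·11 = 37.

37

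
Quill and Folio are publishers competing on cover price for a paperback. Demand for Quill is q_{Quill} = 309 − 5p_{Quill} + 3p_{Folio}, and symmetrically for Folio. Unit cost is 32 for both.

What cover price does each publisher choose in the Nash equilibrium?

Quill's profit: π = (p_{Quill} − 32)(309 − 5p_{Quill} + 3p_{Folio}).
∂π/∂p_{Quill} = 469 − 10p_{Quill} + 3p_{Folio} = 0 ⇒ p_{Quill} = 46.9 + 0.3p_{Folio}.
By symmetry p_{Folio} = p_{Quill}; substituting into the reaction function, 0.7p_{Quill} = 46.9 and p_{Quill} = 67.

67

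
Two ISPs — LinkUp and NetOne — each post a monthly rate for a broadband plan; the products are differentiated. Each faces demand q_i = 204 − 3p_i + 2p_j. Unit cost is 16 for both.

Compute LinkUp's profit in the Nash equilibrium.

6627

LinkUp's profit: π = (p_{LinkUp} − 16)(204 − 3p_{LinkUp} + 2p_{NetOne}).
∂π/∂p_{LinkUp} = 252 − 6p_{LinkUp} + 2p_{NetOne} = 0 ⇒ p_{LinkUp} = 42 + (1/3)p_{NetOne}.
The game is symmetric, so in equilibrium p_{NetOne} = p_{LinkUp}: the reaction function gives (2/3)p_{LinkUp} = 42, hence p_{LinkUp} = 63.
q_{LinkUp} = 204 − 3·63 + 2·63 = 141.
Profit = (63 − 16)·141 = 6627.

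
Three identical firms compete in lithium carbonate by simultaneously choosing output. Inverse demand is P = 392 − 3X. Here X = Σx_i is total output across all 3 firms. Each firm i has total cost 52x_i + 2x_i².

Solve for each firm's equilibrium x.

A representative firm's profit is π_i = x_i(392 − 3X) − 52x_i − 2x_i², with X = x_i + Σ_{j≠i} x_j.
First-order condition: 340 − 10x_i − 3Σ_{j≠i} x_j = 0.
Imposing symmetry (x_j = x for all j) turns Σ_{j≠i} x_j into 2x, so 340 = 16x and x = 21.25.

21.25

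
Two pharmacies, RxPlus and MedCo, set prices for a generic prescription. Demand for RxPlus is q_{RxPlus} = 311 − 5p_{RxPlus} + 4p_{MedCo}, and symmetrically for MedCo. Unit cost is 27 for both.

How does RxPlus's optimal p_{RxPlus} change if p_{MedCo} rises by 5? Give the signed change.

2

RxPlus's profit: π = (p_{RxPlus} − 27)(311 − 5p_{RxPlus} + 4p_{MedCo}).
∂π/∂p_{RxPlus} = 446 − 10p_{RxPlus} + 4p_{MedCo} = 0 ⇒ p_{RxPlus} = 44.6 + 0.4p_{MedCo}.
The reaction-function slope is 0.4, so a 5-unit rise in p_{MedCo} moves p_{RxPlus} by 0.4 × 5 = 2. RxPlus's best response rises — the actions are strategic complements.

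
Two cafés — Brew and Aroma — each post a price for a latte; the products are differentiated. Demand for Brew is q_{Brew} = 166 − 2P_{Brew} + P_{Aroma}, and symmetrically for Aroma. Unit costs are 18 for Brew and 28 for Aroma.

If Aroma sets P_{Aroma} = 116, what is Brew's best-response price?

Brew's profit: π = (P_{Brew} − 18)(166 − 2P_{Brew} + P_{Aroma}).
∂π/∂P_{Brew} = 202 − 4P_{Brew} + P_{Aroma} = 0 ⇒ P_{Brew} = 50.5 + 0.25P_{Aroma}.
At P_{Aroma} = 116: P_{Brew} = 50.5 + 0.25·116 = 79.5.

79.5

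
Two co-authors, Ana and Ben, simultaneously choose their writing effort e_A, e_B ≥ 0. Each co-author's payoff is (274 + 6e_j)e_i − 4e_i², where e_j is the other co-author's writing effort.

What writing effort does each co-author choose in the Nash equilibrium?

Ana's payoff is (274 + 6e_B)e_A − 4e_A².
∂π/∂e_A = 274 + 6e_B − 8e_A = 0, so e_A = 34.25 + 0.75e_B.
By symmetry e_B = e_A; substituting into the reaction function, 0.25e_A = 34.25 and e_A = 137.

137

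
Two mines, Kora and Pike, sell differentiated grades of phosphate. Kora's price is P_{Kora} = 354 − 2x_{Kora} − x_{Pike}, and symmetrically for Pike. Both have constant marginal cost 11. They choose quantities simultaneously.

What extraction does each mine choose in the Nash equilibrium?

Mine Kora's profit: π = x_{Kora}(354 − 2x_{Kora} − x_{Pike}) − 11x_{Kora}.
∂π/∂x_{Kora} = 343 − 4x_{Kora} − x_{Pike} = 0 ⇒ x_{Kora} = 85.75 − 0.25x_{Pike}.
By symmetry x_{Pike} = x_{Kora}; substituting into the reaction function, 1.25x_{Kora} = 85.75 and x_{Kora} = 68.6.

68.6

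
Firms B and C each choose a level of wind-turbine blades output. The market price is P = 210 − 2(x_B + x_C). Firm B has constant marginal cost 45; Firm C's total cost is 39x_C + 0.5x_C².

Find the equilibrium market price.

105.375

Firm B's profit: π = x_B(210 − 2(x_B + x_C)) − 45x_B.
∂π/∂x_B = 165 − 4x_B − 2x_C = 0, so x_B = 41.25 − 0.5x_C.
For C: ∂π/∂x_C = 171 − 5x_C − 2x_B = 0 ⇒ x_C = 34.2 − 0.4x_B.
Solving the two reaction functions simultaneously: (1 − (−0.5)(−0.4))x_B = 41.25 − 0.5·34.2, so 0.8x_B = 24.15 and x_B = 30.1875.
Then x_C = 34.2 − 0.4·30.1875 = 22.125.
Equilibrium price: P = 210 − 2·52.3125 = 105.375.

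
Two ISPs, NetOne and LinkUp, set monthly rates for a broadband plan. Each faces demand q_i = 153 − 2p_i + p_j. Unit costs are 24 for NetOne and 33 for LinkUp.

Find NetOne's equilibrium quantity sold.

88.4

NetOne's profit: π = (p_{NetOne} − 24)(153 − 2p_{NetOne} + p_{LinkUp}).
∂π/∂p_{NetOne} = 201 − 4p_{NetOne} + p_{LinkUp} = 0 ⇒ p_{NetOne} = 50.25 + 0.25p_{LinkUp}.
Similarly p_{LinkUp} = 54.75 + 0.25p_{NetOne}.
Plugging p_{LinkUp} into NetOne's best response: p_{NetOne} = 50.25 + 0.25(54.75 + 0.25p_{NetOne}) ⇒ 0.9375p_{NetOne} = 63.9375, so p_{NetOne} = 68.2.
Then p_{LinkUp} = 54.75 + 0.25·68.2 = 71.8.
q_{NetOne} = 153 − 2·68.2 + 71.8 = 88.4.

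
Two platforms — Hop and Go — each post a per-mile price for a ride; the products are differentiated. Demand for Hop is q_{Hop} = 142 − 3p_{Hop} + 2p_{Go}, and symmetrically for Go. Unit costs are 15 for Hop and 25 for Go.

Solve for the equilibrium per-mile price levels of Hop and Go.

Hop's profit: π = (p_{Hop} − 15)(142 − 3p_{Hop} + 2p_{Go}).
∂π/∂p_{Hop} = 187 − 6p_{Hop} + 2p_{Go} = 0 ⇒ p_{Hop} = 187/6 + (1/3)p_{Go}.
Similarly p_{Go} = 217/6 + (1/3)p_{Hop}.
Solving the two reaction functions simultaneously: (1 − (1/3)(1/3))p_{Hop} = 187/6 + (1/3)·(217/6), so (8/9)p_{Hop} = 389/9 and p_{Hop} = 48.625.
Then p_{Go} = 217/6 + (1/3)·48.625 = 52.375.

48.625, 52.375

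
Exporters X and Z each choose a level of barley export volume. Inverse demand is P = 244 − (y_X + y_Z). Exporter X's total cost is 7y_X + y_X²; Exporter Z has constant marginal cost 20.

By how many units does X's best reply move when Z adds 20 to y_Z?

Exporter X's profit: π = y_X(244 − (y_X + y_Z)) − 7y_X − y_X².
∂π/∂y_X = 237 − 4y_X − y_Z = 0, so y_X = 59.25 − 0.25y_Z.
The reaction-function slope is −0.25, so a 20-unit rise in y_Z moves y_X by −0.25 × 20 = −5. X's best response falls — the actions are strategic substitutes.

-5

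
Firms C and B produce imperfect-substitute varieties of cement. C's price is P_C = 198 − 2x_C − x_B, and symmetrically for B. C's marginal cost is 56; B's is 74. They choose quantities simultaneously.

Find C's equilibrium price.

115.2

Firm C's profit: π = x_C(198 − 2x_C − x_B) − 56x_C.
∂π/∂x_C = 142 − 4x_C − x_B = 0 ⇒ x_C = 35.5 − 0.25x_B.
Similarly x_B = 31 − 0.25x_C.
Substituting the second reaction function into the first: x_C = 35.5 − 0.25(31 − 0.25x_C), which gives 0.9375x_C = 27.75 ⇒ x_C = 29.6.
Then x_B = 31 − 0.25·29.6 = 23.6.
P_C = 198 − 2·29.6 − 23.6 = 115.2.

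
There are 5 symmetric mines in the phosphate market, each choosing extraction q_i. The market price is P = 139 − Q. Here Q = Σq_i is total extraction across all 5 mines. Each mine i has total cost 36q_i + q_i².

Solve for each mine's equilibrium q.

A representative mine's profit is π_i = q_i(139 − Q) − 36q_i − q_i², with Q = q_i + Σ_{j≠i} q_j.
First-order condition: 103 − 4q_i − Σ_{j≠i} q_j = 0.
With identical mines, set every q_j = q: then 103 − 4q − 4q = 0, i.e. q = 103/8 = 12.875.

12.875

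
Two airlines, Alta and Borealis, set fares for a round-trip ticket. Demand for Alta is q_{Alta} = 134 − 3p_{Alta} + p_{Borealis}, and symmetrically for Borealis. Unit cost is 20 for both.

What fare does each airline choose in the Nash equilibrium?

38.8

Alta's profit: π = (p_{Alta} − 20)(134 − 3p_{Alta} + p_{Borealis}).
∂π/∂p_{Alta} = 194 − 6p_{Alta} + p_{Borealis} = 0 ⇒ p_{Alta} = 97/3 + (1/6)p_{Borealis}.
The game is symmetric, so in equilibrium p_{Borealis} = p_{Alta}: the reaction function gives (5/6)p_{Alta} = 97/3, hence p_{Alta} = 38.8.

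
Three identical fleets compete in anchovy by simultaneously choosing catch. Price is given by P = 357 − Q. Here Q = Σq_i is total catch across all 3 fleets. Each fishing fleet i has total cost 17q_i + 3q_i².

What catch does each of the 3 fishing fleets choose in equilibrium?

A representative fishing fleet's profit is π_i = q_i(357 − Q) − 17q_i − 3q_i², with Q = q_i + Σ_{j≠i} q_j.
First-order condition: 340 − 8q_i − Σ_{j≠i} q_j = 0.
Imposing symmetry (q_j = q for all j) turns Σ_{j≠i} q_j into 2q, so 340 = 10q and q = 34.

34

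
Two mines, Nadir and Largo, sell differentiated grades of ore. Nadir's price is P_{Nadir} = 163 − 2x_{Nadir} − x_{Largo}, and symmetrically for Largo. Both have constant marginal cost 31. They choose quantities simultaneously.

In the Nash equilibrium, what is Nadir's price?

Mine Nadir's profit: π = x_{Nadir}(163 − 2x_{Nadir} − x_{Largo}) − 31x_{Nadir}.
∂π/∂x_{Nadir} = 132 − 4x_{Nadir} − x_{Largo} = 0 ⇒ x_{Nadir} = 33 − 0.25x_{Largo}.
Setting x_{Nadir} = x_{Largo} in the reaction function: x_{Nadir} = 33 − 0.25x_{Nadir}, so x_{Nadir} = 33 / 1.25 = 26.4.
P_{Nadir} = 163 − 2·26.4 − 26.4 = 83.8.

83.8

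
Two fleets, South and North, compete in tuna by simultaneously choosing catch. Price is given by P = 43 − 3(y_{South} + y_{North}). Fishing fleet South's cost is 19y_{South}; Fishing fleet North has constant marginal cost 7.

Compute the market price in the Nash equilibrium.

23

Fishing fleet South's profit: π = y_{South}(43 − 3(y_{South} + y_{North})) − 19y_{South}.
∂π/∂y_{South} = 24 − 6y_{South} − 3y_{North} = 0, so y_{South} = 4 − 0.5y_{North}.
By the same steps for North: y_{North} = 6 − 0.5y_{South}.
Substituting the second reaction function into the first: y_{South} = 4 − 0.5(6 − 0.5y_{South}), which gives 0.75y_{South} = 1 ⇒ y_{South} = 4/3.
Then y_{North} = 6 − 0.5·(4/3) = 16/3.
Equilibrium price: P = 43 − 3·(20/3) = 23.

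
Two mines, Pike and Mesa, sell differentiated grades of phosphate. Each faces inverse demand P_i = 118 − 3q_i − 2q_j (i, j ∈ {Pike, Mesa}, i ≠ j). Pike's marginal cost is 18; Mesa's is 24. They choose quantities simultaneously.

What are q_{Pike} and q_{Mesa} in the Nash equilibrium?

Mine Pike's profit: π = q_{Pike}(118 − 3q_{Pike} − 2q_{Mesa}) − 18q_{Pike}.
∂π/∂q_{Pike} = 100 − 6q_{Pike} − 2q_{Mesa} = 0 ⇒ q_{Pike} = 50/3 − (1/3)q_{Mesa}.
Similarly q_{Mesa} = 47/3 − (1/3)q_{Pike}.
Plugging q_{Mesa} into Pike's best response: q_{Pike} = 50/3 − (1/3)(47/3 − (1/3)q_{Pike}) ⇒ (8/9)q_{Pike} = 103/9, so q_{Pike} = 12.875.
Then q_{Mesa} = 47/3 − (1/3)·12.875 = 11.375.

12.875, 11.375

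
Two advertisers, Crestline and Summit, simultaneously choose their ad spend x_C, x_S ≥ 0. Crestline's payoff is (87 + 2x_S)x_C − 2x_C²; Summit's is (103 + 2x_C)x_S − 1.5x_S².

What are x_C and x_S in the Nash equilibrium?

Expanding Crestline's payoff: 87x_C + 2x_Sx_C − 2x_C².
∂π/∂x_C = 87 + 2x_S − 4x_C = 0, so x_C = 21.75 + 0.5x_S.
Likewise for Summit: x_S = 103/3 + (2/3)x_C.
Plugging x_S into Crestline's best response: x_C = 21.75 + 0.5(103/3 + (2/3)x_C) ⇒ (2/3)x_C = 467/12, so x_C = 58.375.
Then x_S = 103/3 + (2/3)·58.375 = 73.25.

58.375, 73.25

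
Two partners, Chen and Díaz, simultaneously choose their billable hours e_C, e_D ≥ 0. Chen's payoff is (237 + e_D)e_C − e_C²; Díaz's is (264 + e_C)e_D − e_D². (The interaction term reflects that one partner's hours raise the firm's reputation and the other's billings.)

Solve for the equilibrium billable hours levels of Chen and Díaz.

246, 255

Expanding Chen's payoff: 237e_C + e_De_C − e_C².
∂π/∂e_C = 237 + e_D − 2e_C = 0, so e_C = 118.5 + 0.5e_D.
Likewise for Díaz: e_D = 132 + 0.5e_C.
Solving the two reaction functions simultaneously: (1 − (0.5)(0.5))e_C = 118.5 + 0.5·132, so 0.75e_C = 184.5 and e_C = 246.
Then e_D = 132 + 0.5·246 = 255.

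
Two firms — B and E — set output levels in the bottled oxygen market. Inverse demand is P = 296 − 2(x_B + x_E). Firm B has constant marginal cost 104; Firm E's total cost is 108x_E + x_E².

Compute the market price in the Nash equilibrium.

Firm B's profit: π = x_B(296 − 2(x_B + x_E)) − 104x_B.
∂π/∂x_B = 192 − 4x_B − 2x_E = 0, so x_B = 48 − 0.5x_E.
For E: ∂π/∂x_E = 188 − 6x_E − 2x_B = 0 ⇒ x_E = 94/3 − (1/3)x_B.
Plugging x_E into B's best response: x_B = 48 − 0.5(94/3 − (1/3)x_B) ⇒ (5/6)x_B = 97/3, so x_B = 38.8.
Then x_E = 94/3 − (1/3)·38.8 = 18.4.
Equilibrium price: P = 296 − 2·57.2 = 181.6.

181.6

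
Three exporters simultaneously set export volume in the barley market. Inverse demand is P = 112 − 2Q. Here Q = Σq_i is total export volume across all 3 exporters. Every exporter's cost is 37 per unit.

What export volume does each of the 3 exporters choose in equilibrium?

A representative exporter's profit is π_i = q_i(112 − 2Q) − 37q_i, with Q = q_i + Σ_{j≠i} q_j.
First-order condition: 75 − 4q_i − 2Σ_{j≠i} q_j = 0.
With identical exporters, set every q_j = q: then 75 − 4q − 4q = 0, i.e. q = 75/8 = 9.375.

9.375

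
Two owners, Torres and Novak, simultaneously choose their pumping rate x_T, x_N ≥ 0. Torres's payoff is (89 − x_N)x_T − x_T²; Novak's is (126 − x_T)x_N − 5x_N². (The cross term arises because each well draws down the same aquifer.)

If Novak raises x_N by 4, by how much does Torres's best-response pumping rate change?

Expanding Torres's payoff: 89x_T − x_Nx_T − x_T².
∂π/∂x_T = 89 − x_N − 2x_T = 0, so x_T = 44.5 − 0.5x_N.
The reaction-function slope is −0.5, so a 4-unit rise in x_N moves x_T by −0.5 × 4 = −2. Torres's best response falls — the actions are strategic substitutes.

-2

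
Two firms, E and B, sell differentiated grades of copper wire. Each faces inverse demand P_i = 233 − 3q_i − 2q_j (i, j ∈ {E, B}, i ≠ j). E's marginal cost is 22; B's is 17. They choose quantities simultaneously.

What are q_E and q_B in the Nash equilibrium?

26.0625, 27.3125

Firm E's profit: π = q_E(233 − 3q_E − 2q_B) − 22q_E.
∂π/∂q_E = 211 − 6q_E − 2q_B = 0 ⇒ q_E = 211/6 − (1/3)q_B.
Similarly q_B = 36 − (1/3)q_E.
Substituting the second reaction function into the first: q_E = 211/6 − (1/3)(36 − (1/3)q_E), which gives (8/9)q_E = 139/6 ⇒ q_E = 26.0625.
Then q_B = 36 − (1/3)·26.0625 = 27.3125.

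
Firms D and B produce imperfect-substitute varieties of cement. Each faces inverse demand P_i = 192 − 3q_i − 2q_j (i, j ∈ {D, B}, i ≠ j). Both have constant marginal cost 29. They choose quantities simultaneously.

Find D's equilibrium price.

Firm D's profit: π = q_D(192 − 3q_D − 2q_B) − 29q_D.
∂π/∂q_D = 163 − 6q_D − 2q_B = 0 ⇒ q_D = 163/6 − (1/3)q_B.
Setting q_D = q_B in the reaction function: q_D = 163/6 − (1/3)q_D, so q_D = (163/6) / (4/3) = 20.375.
P_D = 192 − 3·20.375 − 2·20.375 = 90.125.

90.125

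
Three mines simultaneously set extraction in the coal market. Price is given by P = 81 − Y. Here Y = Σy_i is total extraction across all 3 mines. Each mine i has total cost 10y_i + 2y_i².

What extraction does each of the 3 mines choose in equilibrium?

A representative mine's profit is π_i = y_i(81 − Y) − 10y_i − 2y_i², with Y = y_i + Σ_{j≠i} y_j.
First-order condition: 71 − 6y_i − Σ_{j≠i} y_j = 0.
In a symmetric equilibrium every mine chooses the same y, so Σ_{j≠i} y_j = 2y. The condition becomes 71 − 8y = 0, giving y = 71/8 = 8.875.

8.875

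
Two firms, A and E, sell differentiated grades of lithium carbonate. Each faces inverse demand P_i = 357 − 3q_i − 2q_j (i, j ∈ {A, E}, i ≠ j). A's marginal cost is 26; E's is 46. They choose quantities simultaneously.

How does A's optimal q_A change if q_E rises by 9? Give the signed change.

-3

Firm A's profit: π = q_A(357 − 3q_A − 2q_E) − 26q_A.
∂π/∂q_A = 331 − 6q_A − 2q_E = 0 ⇒ q_A = 331/6 − (1/3)q_E.
The reaction-function slope is −1/3, so a 9-unit rise in q_E moves q_A by −1/3 × 9 = −3. A's best response falls — the actions are strategic substitutes.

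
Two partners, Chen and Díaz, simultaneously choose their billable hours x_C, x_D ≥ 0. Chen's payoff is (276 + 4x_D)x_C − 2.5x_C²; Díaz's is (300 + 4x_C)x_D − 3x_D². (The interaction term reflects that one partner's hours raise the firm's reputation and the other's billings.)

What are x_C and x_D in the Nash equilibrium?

Expanding Chen's payoff: 276x_C + 4x_Dx_C − 2.5x_C².
∂π/∂x_C = 276 + 4x_D − 5x_C = 0, so x_C = 55.2 + 0.8x_D.
Likewise for Díaz: x_D = 50 + (2/3)x_C.
Solving the two reaction functions simultaneously: (1 − (0.8)(2/3))x_C = 55.2 + 0.8·50, so (7/15)x_C = 95.2 and x_C = 204.
Then x_D = 50 + (2/3)·204 = 186.

204, 186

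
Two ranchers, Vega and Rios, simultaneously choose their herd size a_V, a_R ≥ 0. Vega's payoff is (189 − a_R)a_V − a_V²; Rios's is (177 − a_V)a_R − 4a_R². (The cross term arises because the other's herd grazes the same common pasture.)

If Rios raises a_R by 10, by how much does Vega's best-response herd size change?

Expanding Vega's payoff: 189a_V − a_Ra_V − a_V².
∂π/∂a_V = 189 − a_R − 2a_V = 0, so a_V = 94.5 − 0.5a_R.
The reaction-function slope is −0.5, so a 10-unit rise in a_R moves a_V by −0.5 × 10 = −5. Vega's best response falls — the actions are strategic substitutes.

-5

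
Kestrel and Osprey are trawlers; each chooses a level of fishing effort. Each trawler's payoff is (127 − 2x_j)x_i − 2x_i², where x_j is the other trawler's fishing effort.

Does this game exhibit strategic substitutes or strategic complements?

Kestrel's payoff is (127 − 2x_O)x_K − 2x_K².
∂π/∂x_K = 127 − 2x_O − 4x_K = 0, so x_K = 31.75 − 0.5x_O.
The best-response slope dx_K/dx_O = −0.5 < 0: the reaction function is downward-sloping, so the choices are strategic substitutes.

strategic substitutes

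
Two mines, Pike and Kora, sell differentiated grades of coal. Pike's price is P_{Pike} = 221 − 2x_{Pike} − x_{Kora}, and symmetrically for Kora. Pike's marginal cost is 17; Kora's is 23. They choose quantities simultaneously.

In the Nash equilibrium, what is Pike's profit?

3394.88

Mine Pike's profit: π = x_{Pike}(221 − 2x_{Pike} − x_{Kora}) − 17x_{Pike}.
∂π/∂x_{Pike} = 204 − 4x_{Pike} − x_{Kora} = 0 ⇒ x_{Pike} = 51 − 0.25x_{Kora}.
Similarly x_{Kora} = 49.5 − 0.25x_{Pike}.
Substituting the second reaction function into the first: x_{Pike} = 51 − 0.25(49.5 − 0.25x_{Pike}), which gives 0.9375x_{Pike} = 38.625 ⇒ x_{Pike} = 41.2.
Then x_{Kora} = 49.5 − 0.25·41.2 = 39.2.
P_{Pike} = 221 − 2·41.2 − 39.2 = 99.4.
Profit = (99.4 − 17)·41.2 = 3394.88.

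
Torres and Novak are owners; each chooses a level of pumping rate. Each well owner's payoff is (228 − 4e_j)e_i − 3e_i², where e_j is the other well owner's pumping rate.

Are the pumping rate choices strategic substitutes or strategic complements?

Torres's payoff is (228 − 4e_N)e_T − 3e_T².
∂π/∂e_T = 228 − 4e_N − 6e_T = 0, so e_T = 38 − (2/3)e_N.
The best-response slope de_T/de_N = −2/3 < 0: the reaction function is downward-sloping, so the choices are strategic substitutes.

strategic substitutes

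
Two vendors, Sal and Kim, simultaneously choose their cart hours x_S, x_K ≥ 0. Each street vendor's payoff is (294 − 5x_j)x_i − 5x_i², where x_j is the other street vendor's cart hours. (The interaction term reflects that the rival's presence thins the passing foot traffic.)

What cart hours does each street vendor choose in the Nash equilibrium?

Sal's payoff is (294 − 5x_K)x_S − 5x_S².
∂π/∂x_S = 294 − 5x_K − 10x_S = 0, so x_S = 29.4 − 0.5x_K.
The game is symmetric, so in equilibrium x_K = x_S: the reaction function gives 1.5x_S = 29.4, hence x_S = 19.6.

19.6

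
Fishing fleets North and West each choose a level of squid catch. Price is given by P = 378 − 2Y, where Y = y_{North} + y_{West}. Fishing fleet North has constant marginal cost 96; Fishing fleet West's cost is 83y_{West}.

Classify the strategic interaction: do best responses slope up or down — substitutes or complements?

Fishing fleet North's profit: π = y_{North}(378 − 2(y_{North} + y_{West})) − 96y_{North}.
∂π/∂y_{North} = 282 − 4y_{North} − 2y_{West} = 0, so y_{North} = 70.5 − 0.5y_{West}.
The best-response slope dy_{North}/dy_{West} = −0.5 < 0: the reaction function is downward-sloping, so the choices are strategic substitutes.

strategic substitutes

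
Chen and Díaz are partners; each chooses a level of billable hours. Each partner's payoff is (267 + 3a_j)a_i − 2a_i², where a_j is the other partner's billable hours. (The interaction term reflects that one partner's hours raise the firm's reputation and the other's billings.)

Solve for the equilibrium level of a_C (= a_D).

Chen's payoff is (267 + 3a_D)a_C − 2a_C².
∂π/∂a_C = 267 + 3a_D − 4a_C = 0, so a_C = 66.75 + 0.75a_D.
By symmetry a_D = a_C; substituting into the reaction function, 0.25a_C = 66.75 and a_C = 267.

267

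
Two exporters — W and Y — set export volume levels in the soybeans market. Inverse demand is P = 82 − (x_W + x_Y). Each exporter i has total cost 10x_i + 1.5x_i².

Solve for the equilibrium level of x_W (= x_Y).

Exporter W's profit: π = x_W(82 − (x_W + x_Y)) − 10x_W − 1.5x_W².
∂π/∂x_W = 72 − 5x_W − x_Y = 0, so x_W = 14.4 − 0.2x_Y.
The game is symmetric, so in equilibrium x_Y = x_W: the reaction function gives 1.2x_W = 14.4, hence x_W = 12.

12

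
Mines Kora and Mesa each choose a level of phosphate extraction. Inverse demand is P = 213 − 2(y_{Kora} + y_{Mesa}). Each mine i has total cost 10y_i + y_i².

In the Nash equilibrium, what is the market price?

111.5

Mine Kora's profit: π = y_{Kora}(213 − 2(y_{Kora} + y_{Mesa})) − 10y_{Kora} − y_{Kora}².
∂π/∂y_{Kora} = 203 − 6y_{Kora} − 2y_{Mesa} = 0, so y_{Kora} = 203/6 − (1/3)y_{Mesa}.
The game is symmetric, so in equilibrium y_{Mesa} = y_{Kora}: the reaction function gives (4/3)y_{Kora} = 203/6, hence y_{Kora} = 25.375.
Equilibrium price: P = 213 − 2·50.75 = 111.5.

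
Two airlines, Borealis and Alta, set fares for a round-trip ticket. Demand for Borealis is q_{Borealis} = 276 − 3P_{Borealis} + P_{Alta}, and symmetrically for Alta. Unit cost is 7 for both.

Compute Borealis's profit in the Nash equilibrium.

8237.28

Borealis's profit: π = (P_{Borealis} − 7)(276 − 3P_{Borealis} + P_{Alta}).
∂π/∂P_{Borealis} = 297 − 6P_{Borealis} + P_{Alta} = 0 ⇒ P_{Borealis} = 49.5 + (1/6)P_{Alta}.
By symmetry P_{Alta} = P_{Borealis}; substituting into the reaction function, (5/6)P_{Borealis} = 49.5 and P_{Borealis} = 59.4.
q_{Borealis} = 276 − 3·59.4 + 59.4 = 157.2.
Profit = (59.4 − 7)·157.2 = 8237.28.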